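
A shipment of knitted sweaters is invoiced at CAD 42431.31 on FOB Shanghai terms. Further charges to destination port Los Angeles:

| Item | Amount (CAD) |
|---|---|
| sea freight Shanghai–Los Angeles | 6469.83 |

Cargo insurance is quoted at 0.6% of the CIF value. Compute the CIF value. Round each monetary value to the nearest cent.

CIF value: CAD 49196.32

Let C be the CIF value. C = FOB price + freight + 0.6% × C
C − 0.6% × C = 42431.31 + 6469.83
0.994 × C = 48901.14
C = 48901.14 / 0.994 = 49196.32
Insurance premium = 0.6% × 49196.32 = 295.18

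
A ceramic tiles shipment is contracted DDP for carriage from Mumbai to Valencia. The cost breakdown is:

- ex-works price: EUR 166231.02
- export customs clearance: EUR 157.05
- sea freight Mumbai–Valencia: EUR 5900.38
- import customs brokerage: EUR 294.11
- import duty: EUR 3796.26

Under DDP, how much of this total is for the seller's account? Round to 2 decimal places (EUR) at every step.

Seller's account: EUR 176378.82

DDP: the seller bears all costs including import duty.
Seller's account: goods 166231.02 + export clearance 157.05 + freight 5900.38 + brokerage 294.11 + duty 3796.26 = 176378.82
Buyer's account: 0.00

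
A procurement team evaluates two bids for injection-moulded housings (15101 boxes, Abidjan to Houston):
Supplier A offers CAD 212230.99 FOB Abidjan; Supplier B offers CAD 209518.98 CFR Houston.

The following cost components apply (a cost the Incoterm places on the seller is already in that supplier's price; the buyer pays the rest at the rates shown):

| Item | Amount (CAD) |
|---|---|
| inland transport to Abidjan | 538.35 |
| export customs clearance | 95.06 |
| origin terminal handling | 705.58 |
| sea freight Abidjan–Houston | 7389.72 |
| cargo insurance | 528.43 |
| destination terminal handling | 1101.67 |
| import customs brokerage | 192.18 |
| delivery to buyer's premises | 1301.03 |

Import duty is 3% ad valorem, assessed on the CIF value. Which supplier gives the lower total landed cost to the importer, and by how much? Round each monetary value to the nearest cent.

Supplier B is cheaper by CAD 10404.78

Supplier A (FOB):
CIF value = FOB price + freight + insurance = 212230.99 + 7389.72 + 528.43 = 220149.14
Import duty = 220149.14 × 3% = 6604.47
Buyer bears (A): 7389.72 + 528.43 + 1101.67 + 192.18 + 1301.03 = 10513.03
Landed cost (A) = invoice 212230.99 + 10513.03 + duty 6604.47 = 229348.49
Supplier B (CFR):
CIF value = CFR price + insurance = 209518.98 + 528.43 = 210047.41
Import duty = 210047.41 × 3% = 6301.42
Buyer bears (B): 528.43 + 1101.67 + 192.18 + 1301.03 = 3123.31
Landed cost (B) = invoice 209518.98 + 3123.31 + duty 6301.42 = 218943.71
Difference = |229348.49 − 218943.71| = 10404.78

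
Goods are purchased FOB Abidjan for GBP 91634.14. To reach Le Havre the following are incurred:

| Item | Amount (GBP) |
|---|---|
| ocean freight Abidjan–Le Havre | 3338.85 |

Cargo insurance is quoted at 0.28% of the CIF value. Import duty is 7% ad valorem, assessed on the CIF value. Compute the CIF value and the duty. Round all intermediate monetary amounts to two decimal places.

CIF value: GBP 95239.66; import duty: GBP 6666.78

Let C be the CIF value. C = FOB price + freight + 0.28% × C
C − 0.28% × C = 91634.14 + 3338.85
0.9972 × C = 94972.99
C = 94972.99 / 0.9972 = 95239.66
Insurance premium = 0.28% × 95239.66 = 266.67
Import duty = 95239.66 × 7% = 6666.78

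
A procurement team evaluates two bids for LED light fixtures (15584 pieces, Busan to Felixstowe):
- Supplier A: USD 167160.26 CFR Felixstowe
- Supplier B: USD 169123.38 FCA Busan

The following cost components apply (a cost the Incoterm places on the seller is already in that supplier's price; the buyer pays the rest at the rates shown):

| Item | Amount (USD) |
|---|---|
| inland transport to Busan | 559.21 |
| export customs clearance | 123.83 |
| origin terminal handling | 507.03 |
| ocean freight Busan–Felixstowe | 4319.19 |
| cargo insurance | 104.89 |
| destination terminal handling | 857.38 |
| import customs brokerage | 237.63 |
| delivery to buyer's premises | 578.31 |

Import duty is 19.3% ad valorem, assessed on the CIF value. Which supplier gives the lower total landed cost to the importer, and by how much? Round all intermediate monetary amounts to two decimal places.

Supplier A is cheaper by USD 8099.69

Supplier A (CFR):
CIF value = CFR price + insurance = 167160.26 + 104.89 = 167265.15
Import duty = 167265.15 × 19.3% = 32282.17
Buyer bears (A): 104.89 + 857.38 + 237.63 + 578.31 = 1778.21
Landed cost (A) = invoice 167160.26 + 1778.21 + duty 32282.17 = 201220.64
Supplier B (FCA):
CIF value = FCA price + origin terminal + freight + insurance = 169123.38 + 507.03 + 4319.19 + 104.89 = 174054.49
Import duty = 174054.49 × 19.3% = 33592.52
Buyer bears (B): 507.03 + 4319.19 + 104.89 + 857.38 + 237.63 + 578.31 = 6604.43
Landed cost (B) = invoice 169123.38 + 6604.43 + duty 33592.52 = 209320.33
Difference = |201220.64 − 209320.33| = 8099.69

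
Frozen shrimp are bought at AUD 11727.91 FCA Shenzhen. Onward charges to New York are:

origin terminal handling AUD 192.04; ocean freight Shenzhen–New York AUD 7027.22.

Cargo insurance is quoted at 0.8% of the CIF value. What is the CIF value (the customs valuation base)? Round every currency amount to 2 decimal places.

CIF value: AUD 19099.97

Let C be the CIF value. C = FCA price + pre-shipment costs + freight + 0.8% × C
C − 0.8% × C = 11727.91 + 192.04 + 7027.22
0.992 × C = 18947.17
C = 18947.17 / 0.992 = 19099.97
Insurance premium = 0.8% × 19099.97 = 152.80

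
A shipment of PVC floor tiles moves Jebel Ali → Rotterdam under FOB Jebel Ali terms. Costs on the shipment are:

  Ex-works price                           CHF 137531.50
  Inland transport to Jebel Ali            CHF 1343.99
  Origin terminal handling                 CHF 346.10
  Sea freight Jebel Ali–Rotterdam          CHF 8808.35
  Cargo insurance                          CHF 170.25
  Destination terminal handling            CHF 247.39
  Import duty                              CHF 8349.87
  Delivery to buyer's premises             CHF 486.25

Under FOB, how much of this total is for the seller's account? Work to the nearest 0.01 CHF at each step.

FOB: the seller bears costs until goods are on board at the origin port; the buyer bears freight, insurance and all costs thereafter.
Seller's account: goods 137531.50 + inland to port 1343.99 + origin terminal 346.10 = 139221.59
Buyer's account: freight 8808.35 + insurance 170.25 + destination terminal 247.39 + duty 8349.87 + delivery 486.25 = 18062.11

Seller's account: CHF 139221.59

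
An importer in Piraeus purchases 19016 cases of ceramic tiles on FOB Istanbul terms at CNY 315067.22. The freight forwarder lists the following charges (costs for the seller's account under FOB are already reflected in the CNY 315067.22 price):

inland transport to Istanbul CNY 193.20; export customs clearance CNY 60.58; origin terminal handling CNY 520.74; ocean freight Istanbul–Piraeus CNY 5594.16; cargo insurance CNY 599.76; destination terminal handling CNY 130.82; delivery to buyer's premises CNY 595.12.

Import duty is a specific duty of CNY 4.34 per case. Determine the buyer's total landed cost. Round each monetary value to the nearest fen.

Total landed cost: CNY 404516.52

FOB: the seller bears costs until goods are on board at the origin port; the buyer bears freight, insurance and all costs thereafter.
Already in the invoice (seller's account under FOB): inland to port, export clearance, origin terminal — exclude.
CIF value = FOB price + freight + insurance = 315067.22 + 5594.16 + 599.76 = 321261.14
Import duty = 19016 × 4.34 = 82529.44
Buyer bears: freight 5594.16 + insurance 599.76 + destination terminal 130.82 + delivery 595.12 + duty 82529.44 = 89449.30
Landed cost = invoice 315067.22 + 89449.30 = 404516.52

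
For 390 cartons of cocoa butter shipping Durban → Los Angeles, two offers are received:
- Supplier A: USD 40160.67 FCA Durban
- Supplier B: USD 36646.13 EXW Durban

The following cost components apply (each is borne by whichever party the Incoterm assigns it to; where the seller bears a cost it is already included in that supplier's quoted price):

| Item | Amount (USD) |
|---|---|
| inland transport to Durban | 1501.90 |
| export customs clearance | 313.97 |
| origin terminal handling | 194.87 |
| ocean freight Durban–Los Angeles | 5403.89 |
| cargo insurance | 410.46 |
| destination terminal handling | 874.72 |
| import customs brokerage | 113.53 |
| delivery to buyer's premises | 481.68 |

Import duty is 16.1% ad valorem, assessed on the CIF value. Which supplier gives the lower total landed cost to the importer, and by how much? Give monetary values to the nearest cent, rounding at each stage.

Supplier B is cheaper by USD 1972.15

Supplier A (FCA):
CIF value = FCA price + origin terminal + freight + insurance = 40160.67 + 194.87 + 5403.89 + 410.46 = 46169.89
Import duty = 46169.89 × 16.1% = 7433.35
Buyer bears (A): 194.87 + 5403.89 + 410.46 + 874.72 + 113.53 + 481.68 = 7479.15
Landed cost (A) = invoice 40160.67 + 7479.15 + duty 7433.35 = 55073.17
Supplier B (EXW):
CIF value = EXW price + inland to port + export clearance + origin terminal + freight + insurance = 36646.13 + 1501.90 + 313.97 + 194.87 + 5403.89 + 410.46 = 44471.22
Import duty = 44471.22 × 16.1% = 7159.87
Buyer bears (B): 1501.90 + 313.97 + 194.87 + 5403.89 + 410.46 + 874.72 + 113.53 + 481.68 = 9295.02
Landed cost (B) = invoice 36646.13 + 9295.02 + duty 7159.87 = 53101.02
Difference = |55073.17 − 53101.02| = 1972.15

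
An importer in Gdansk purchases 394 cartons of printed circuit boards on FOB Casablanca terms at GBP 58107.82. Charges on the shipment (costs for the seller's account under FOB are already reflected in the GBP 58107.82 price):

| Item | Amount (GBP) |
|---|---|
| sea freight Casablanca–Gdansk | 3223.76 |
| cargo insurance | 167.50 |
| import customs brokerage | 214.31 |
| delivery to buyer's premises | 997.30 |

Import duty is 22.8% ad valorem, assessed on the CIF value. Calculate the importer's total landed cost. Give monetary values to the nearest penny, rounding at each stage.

Total landed cost: GBP 76732.48

FOB: the seller bears costs until goods are on board at the origin port; the buyer bears freight, insurance and all costs thereafter.
CIF value = FOB price + freight + insurance = 58107.82 + 3223.76 + 167.50 = 61499.08
Import duty = 61499.08 × 22.8% = 14021.79
Buyer bears: freight 3223.76 + insurance 167.50 + brokerage 214.31 + delivery 997.30 + duty 14021.79 = 18624.66
Landed cost = invoice 58107.82 + 18624.66 = 76732.48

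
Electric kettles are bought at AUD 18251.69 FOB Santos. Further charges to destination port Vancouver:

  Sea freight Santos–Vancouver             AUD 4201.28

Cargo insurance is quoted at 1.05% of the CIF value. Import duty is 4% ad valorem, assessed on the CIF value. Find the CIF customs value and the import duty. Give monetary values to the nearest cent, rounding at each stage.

CIF value: AUD 22691.23; import duty: AUD 907.65

Let C be the CIF value. C = FOB price + freight + 1.05% × C
C − 1.05% × C = 18251.69 + 4201.28
0.9895 × C = 22452.97
C = 22452.97 / 0.9895 = 22691.23
Insurance premium = 1.05% × 22691.23 = 238.26
Import duty = 22691.23 × 4% = 907.65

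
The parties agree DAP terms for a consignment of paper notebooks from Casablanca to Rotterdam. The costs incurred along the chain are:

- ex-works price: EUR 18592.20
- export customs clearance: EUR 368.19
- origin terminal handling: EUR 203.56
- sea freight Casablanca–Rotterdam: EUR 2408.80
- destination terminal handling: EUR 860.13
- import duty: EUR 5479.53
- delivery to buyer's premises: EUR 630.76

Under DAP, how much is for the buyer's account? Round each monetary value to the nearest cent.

DAP: the seller bears all costs to the named destination except import duty and clearance.
Seller's account: goods 18592.20 + export clearance 368.19 + origin terminal 203.56 + freight 2408.80 + destination terminal 860.13 + delivery 630.76 = 23063.64
Buyer's account: duty 5479.53 = 5479.53

Buyer's account: EUR 5479.53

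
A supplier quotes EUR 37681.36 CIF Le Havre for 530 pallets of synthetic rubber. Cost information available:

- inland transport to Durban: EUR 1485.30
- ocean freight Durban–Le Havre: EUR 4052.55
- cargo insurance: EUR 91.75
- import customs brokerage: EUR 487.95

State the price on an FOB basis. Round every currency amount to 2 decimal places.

Not relevant to the conversion: inland to port — on the seller under both CIF and FOB; already in the CIF price and stays in the FOB price. brokerage — on the buyer under both terms; not part of either seller's price.
From CIF to FOB, the seller no longer bears: freight, insurance.
FOB price = 37681.36 − 4052.55 − 91.75 = 33537.06

FOB price: EUR 33537.06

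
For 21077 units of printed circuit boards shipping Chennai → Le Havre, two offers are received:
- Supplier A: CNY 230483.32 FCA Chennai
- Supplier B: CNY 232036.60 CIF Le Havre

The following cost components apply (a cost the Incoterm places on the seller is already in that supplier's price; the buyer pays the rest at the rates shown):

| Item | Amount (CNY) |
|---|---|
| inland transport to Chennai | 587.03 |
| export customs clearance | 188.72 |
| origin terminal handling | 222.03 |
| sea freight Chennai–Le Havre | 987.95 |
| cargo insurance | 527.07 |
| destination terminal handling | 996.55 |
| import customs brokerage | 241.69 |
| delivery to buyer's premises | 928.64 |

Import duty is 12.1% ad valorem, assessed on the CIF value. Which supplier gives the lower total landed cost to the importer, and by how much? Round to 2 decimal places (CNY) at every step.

Supplier B is cheaper by CNY 206.00

Supplier A (FCA):
CIF value = FCA price + origin terminal + freight + insurance = 230483.32 + 222.03 + 987.95 + 527.07 = 232220.37
Import duty = 232220.37 × 12.1% = 28098.66
Buyer bears (A): 222.03 + 987.95 + 527.07 + 996.55 + 241.69 + 928.64 = 3903.93
Landed cost (A) = invoice 230483.32 + 3903.93 + duty 28098.66 = 262485.91
Supplier B (CIF):
The CIF price already equals the CIF value: 232036.60
Import duty = 232036.60 × 12.1% = 28076.43
Buyer bears (B): 996.55 + 241.69 + 928.64 = 2166.88
Landed cost (B) = invoice 232036.60 + 2166.88 + duty 28076.43 = 262279.91
Difference = |262485.91 − 262279.91| = 206.00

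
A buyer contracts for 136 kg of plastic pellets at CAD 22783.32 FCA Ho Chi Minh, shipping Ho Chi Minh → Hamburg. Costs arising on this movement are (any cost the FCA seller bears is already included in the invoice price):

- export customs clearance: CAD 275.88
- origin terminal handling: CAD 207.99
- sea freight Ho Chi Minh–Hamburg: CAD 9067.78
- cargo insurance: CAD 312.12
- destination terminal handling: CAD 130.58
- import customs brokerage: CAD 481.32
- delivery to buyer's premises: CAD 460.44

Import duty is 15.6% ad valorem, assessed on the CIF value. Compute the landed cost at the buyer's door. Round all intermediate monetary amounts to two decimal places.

FCA: the seller delivers export-cleared goods to the carrier; the buyer bears costs from that point.
Already in the invoice (seller's account under FCA): export clearance — exclude.
CIF value = FCA price + origin terminal + freight + insurance = 22783.32 + 207.99 + 9067.78 + 312.12 = 32371.21
Import duty = 32371.21 × 15.6% = 5049.91
Buyer bears: origin terminal 207.99 + freight 9067.78 + insurance 312.12 + destination terminal 130.58 + brokerage 481.32 + delivery 460.44 + duty 5049.91 = 15710.14
Landed cost = invoice 22783.32 + 15710.14 = 38493.46

Total landed cost: CAD 38493.46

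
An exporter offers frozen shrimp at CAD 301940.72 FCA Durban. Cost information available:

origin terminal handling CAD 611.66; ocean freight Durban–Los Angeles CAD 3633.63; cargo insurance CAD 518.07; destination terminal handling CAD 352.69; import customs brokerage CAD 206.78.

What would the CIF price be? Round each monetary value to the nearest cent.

CIF price: CAD 306704.08

Not relevant to the conversion: brokerage, destination terminal — on the buyer under both terms; not part of either seller's price.
From FCA to CIF, the seller additionally bears: origin terminal, freight, insurance.
CIF price = 301940.72 + 611.66 + 3633.63 + 518.07 = 306704.08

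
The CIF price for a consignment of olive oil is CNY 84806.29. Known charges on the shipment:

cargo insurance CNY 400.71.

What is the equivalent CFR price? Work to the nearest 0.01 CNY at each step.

From CIF to CFR, the seller no longer bears: insurance.
CFR price = 84806.29 − 400.71 = 84405.58

CFR price: CNY 84405.58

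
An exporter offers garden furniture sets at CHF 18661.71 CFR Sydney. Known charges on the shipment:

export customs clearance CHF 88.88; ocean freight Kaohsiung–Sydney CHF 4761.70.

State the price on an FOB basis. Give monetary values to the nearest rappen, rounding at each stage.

Not relevant to the conversion: export clearance — on the seller under both CFR and FOB; already in the CFR price and stays in the FOB price.
From CFR to FOB, the seller no longer bears: freight.
FOB price = 18661.71 − 4761.70 = 13900.01

FOB price: CHF 13900.01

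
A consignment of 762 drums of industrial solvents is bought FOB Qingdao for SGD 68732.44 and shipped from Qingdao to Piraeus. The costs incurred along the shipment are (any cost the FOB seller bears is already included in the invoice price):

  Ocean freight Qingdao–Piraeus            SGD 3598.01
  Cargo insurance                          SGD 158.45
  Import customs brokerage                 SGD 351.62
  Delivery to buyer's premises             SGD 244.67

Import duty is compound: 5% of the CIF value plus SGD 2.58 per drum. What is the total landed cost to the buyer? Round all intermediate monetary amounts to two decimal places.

Total landed cost: SGD 78675.60

FOB: the seller bears costs until goods are on board at the origin port; the buyer bears freight, insurance and all costs thereafter.
CIF value = FOB price + freight + insurance = 68732.44 + 3598.01 + 158.45 = 72488.90
Ad valorem component: 72488.90 × 5% = 3624.45
Specific component: 762 × 2.58 = 1965.96
Import duty = 3624.45 + 1965.96 = 5590.41
Buyer bears: freight 3598.01 + insurance 158.45 + brokerage 351.62 + delivery 244.67 + duty 5590.41 = 9943.16
Landed cost = invoice 68732.44 + 9943.16 = 78675.60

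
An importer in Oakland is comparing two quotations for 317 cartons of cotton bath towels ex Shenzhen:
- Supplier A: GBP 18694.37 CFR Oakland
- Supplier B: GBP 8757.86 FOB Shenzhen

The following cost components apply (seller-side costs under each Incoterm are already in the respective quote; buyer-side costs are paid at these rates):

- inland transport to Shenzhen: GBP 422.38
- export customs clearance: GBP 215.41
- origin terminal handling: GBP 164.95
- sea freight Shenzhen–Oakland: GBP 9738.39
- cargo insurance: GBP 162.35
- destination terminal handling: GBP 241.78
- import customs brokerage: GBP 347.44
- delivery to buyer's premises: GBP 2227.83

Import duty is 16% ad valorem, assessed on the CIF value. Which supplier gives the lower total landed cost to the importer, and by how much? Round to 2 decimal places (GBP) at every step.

Supplier B is cheaper by GBP 229.82

Supplier A (CFR):
CIF value = CFR price + insurance = 18694.37 + 162.35 = 18856.72
Import duty = 18856.72 × 16% = 3017.08
Buyer bears (A): 162.35 + 241.78 + 347.44 + 2227.83 = 2979.40
Landed cost (A) = invoice 18694.37 + 2979.40 + duty 3017.08 = 24690.85
Supplier B (FOB):
CIF value = FOB price + freight + insurance = 8757.86 + 9738.39 + 162.35 = 18658.60
Import duty = 18658.60 × 16% = 2985.38
Buyer bears (B): 9738.39 + 162.35 + 241.78 + 347.44 + 2227.83 = 12717.79
Landed cost (B) = invoice 8757.86 + 12717.79 + duty 2985.38 = 24461.03
Difference = |24690.85 − 24461.03| = 229.82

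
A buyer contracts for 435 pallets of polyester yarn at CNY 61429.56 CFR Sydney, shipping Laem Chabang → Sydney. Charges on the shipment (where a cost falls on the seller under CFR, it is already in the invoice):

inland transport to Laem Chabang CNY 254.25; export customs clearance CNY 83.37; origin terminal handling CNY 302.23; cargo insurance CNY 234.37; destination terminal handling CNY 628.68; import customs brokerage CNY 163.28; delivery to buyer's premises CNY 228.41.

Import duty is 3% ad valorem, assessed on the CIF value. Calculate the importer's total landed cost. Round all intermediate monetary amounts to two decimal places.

Total landed cost: CNY 64534.22

CFR: the seller pays costs through ocean freight to the destination port, but not insurance.
Already in the invoice (seller's account under CFR): inland to port, export clearance, origin terminal — exclude.
CIF value = CFR price + insurance = 61429.56 + 234.37 = 61663.93
Import duty = 61663.93 × 3% = 1849.92
Buyer bears: insurance 234.37 + destination terminal 628.68 + brokerage 163.28 + delivery 228.41 + duty 1849.92 = 3104.66
Landed cost = invoice 61429.56 + 3104.66 = 64534.22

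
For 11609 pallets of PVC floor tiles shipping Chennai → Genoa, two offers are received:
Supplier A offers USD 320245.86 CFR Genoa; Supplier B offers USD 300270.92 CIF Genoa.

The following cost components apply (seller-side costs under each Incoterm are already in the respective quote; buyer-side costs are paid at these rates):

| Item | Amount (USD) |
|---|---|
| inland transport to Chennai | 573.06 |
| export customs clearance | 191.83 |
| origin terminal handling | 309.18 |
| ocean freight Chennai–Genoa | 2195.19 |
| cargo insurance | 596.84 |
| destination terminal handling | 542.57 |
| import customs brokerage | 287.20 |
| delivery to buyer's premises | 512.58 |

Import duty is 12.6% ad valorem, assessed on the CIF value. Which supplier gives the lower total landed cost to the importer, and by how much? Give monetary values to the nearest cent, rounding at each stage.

Supplier B is cheaper by USD 23163.82

Supplier A (CFR):
CIF value = CFR price + insurance = 320245.86 + 596.84 = 320842.70
Import duty = 320842.70 × 12.6% = 40426.18
Buyer bears (A): 596.84 + 542.57 + 287.20 + 512.58 = 1939.19
Landed cost (A) = invoice 320245.86 + 1939.19 + duty 40426.18 = 362611.23
Supplier B (CIF):
The CIF price already equals the CIF value: 300270.92
Import duty = 300270.92 × 12.6% = 37834.14
Buyer bears (B): 542.57 + 287.20 + 512.58 = 1342.35
Landed cost (B) = invoice 300270.92 + 1342.35 + duty 37834.14 = 339447.41
Difference = |362611.23 − 339447.41| = 23163.82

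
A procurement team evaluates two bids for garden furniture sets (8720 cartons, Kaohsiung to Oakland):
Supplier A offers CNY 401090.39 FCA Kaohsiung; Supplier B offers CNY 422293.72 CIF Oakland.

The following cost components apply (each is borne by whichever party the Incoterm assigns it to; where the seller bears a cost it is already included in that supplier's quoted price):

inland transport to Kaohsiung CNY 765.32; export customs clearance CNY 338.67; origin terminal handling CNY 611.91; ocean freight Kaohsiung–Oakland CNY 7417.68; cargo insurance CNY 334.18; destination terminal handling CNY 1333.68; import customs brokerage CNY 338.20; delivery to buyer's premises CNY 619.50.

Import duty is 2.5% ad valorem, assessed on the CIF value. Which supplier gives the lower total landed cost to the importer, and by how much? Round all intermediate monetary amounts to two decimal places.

Supplier A (FCA):
CIF value = FCA price + origin terminal + freight + insurance = 401090.39 + 611.91 + 7417.68 + 334.18 = 409454.16
Import duty = 409454.16 × 2.5% = 10236.35
Buyer bears (A): 611.91 + 7417.68 + 334.18 + 1333.68 + 338.20 + 619.50 = 10655.15
Landed cost (A) = invoice 401090.39 + 10655.15 + duty 10236.35 = 421981.89
Supplier B (CIF):
The CIF price already equals the CIF value: 422293.72
Import duty = 422293.72 × 2.5% = 10557.34
Buyer bears (B): 1333.68 + 338.20 + 619.50 = 2291.38
Landed cost (B) = invoice 422293.72 + 2291.38 + duty 10557.34 = 435142.44
Difference = |421981.89 − 435142.44| = 13160.55

Supplier A is cheaper by CNY 13160.55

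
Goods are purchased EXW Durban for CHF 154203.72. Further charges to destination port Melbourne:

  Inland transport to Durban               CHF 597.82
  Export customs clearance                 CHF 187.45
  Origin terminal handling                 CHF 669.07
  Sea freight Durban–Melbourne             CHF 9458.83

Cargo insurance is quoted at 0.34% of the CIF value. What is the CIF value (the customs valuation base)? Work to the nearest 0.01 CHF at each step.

Let C be the CIF value. C = EXW price + pre-shipment costs + freight + 0.34% × C
C − 0.34% × C = 154203.72 + 597.82 + 187.45 + 669.07 + 9458.83
0.9966 × C = 165116.89
C = 165116.89 / 0.9966 = 165680.20
Insurance premium = 0.34% × 165680.20 = 563.31

CIF value: CHF 165680.20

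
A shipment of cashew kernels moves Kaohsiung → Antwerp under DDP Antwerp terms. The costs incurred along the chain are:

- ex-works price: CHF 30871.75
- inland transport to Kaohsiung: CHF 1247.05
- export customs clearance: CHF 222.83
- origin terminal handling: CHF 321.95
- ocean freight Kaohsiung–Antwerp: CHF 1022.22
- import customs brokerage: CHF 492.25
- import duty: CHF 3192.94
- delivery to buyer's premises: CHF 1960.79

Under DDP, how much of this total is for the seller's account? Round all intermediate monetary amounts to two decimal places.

Seller's account: CHF 39331.78

DDP: the seller bears all costs including import duty.
Seller's account: goods 30871.75 + inland to port 1247.05 + export clearance 222.83 + origin terminal 321.95 + freight 1022.22 + brokerage 492.25 + duty 3192.94 + delivery 1960.79 = 39331.78
Buyer's account: 0.00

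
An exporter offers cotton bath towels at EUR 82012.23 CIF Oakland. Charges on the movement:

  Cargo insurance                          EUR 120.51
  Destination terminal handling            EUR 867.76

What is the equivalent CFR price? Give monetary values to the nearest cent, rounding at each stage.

Not relevant to the conversion: destination terminal — on the buyer under both terms; not part of either seller's price.
From CIF to CFR, the seller no longer bears: insurance.
CFR price = 82012.23 − 120.51 = 81891.72

CFR price: EUR 81891.72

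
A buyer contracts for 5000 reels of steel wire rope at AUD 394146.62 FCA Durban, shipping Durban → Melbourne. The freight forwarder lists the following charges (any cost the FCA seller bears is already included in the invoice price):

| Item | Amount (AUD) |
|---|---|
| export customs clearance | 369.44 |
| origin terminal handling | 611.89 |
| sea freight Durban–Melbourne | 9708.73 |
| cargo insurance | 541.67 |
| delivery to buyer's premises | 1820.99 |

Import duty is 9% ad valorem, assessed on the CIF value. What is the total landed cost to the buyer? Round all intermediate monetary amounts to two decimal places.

FCA: the seller delivers export-cleared goods to the carrier; the buyer bears costs from that point.
Already in the invoice (seller's account under FCA): export clearance — exclude.
CIF value = FCA price + origin terminal + freight + insurance = 394146.62 + 611.89 + 9708.73 + 541.67 = 405008.91
Import duty = 405008.91 × 9% = 36450.80
Buyer bears: origin terminal 611.89 + freight 9708.73 + insurance 541.67 + delivery 1820.99 + duty 36450.80 = 49134.08
Landed cost = invoice 394146.62 + 49134.08 = 443280.70

Total landed cost: AUD 443280.70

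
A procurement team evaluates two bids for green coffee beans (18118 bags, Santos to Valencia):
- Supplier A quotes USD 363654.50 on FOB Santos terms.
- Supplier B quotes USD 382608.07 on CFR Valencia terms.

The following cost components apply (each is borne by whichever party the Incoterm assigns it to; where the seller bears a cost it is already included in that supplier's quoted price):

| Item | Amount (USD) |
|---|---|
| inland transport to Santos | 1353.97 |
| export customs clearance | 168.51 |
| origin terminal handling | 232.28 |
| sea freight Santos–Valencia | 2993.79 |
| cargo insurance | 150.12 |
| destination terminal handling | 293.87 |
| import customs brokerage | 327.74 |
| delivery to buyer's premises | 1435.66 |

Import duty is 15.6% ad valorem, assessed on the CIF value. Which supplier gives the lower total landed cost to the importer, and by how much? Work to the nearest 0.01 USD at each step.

Supplier A (FOB):
CIF value = FOB price + freight + insurance = 363654.50 + 2993.79 + 150.12 = 366798.41
Import duty = 366798.41 × 15.6% = 57220.55
Buyer bears (A): 2993.79 + 150.12 + 293.87 + 327.74 + 1435.66 = 5201.18
Landed cost (A) = invoice 363654.50 + 5201.18 + duty 57220.55 = 426076.23
Supplier B (CFR):
CIF value = CFR price + insurance = 382608.07 + 150.12 = 382758.19
Import duty = 382758.19 × 15.6% = 59710.28
Buyer bears (B): 150.12 + 293.87 + 327.74 + 1435.66 = 2207.39
Landed cost (B) = invoice 382608.07 + 2207.39 + duty 59710.28 = 444525.74
Difference = |426076.23 − 444525.74| = 18449.51

Supplier A is cheaper by USD 18449.51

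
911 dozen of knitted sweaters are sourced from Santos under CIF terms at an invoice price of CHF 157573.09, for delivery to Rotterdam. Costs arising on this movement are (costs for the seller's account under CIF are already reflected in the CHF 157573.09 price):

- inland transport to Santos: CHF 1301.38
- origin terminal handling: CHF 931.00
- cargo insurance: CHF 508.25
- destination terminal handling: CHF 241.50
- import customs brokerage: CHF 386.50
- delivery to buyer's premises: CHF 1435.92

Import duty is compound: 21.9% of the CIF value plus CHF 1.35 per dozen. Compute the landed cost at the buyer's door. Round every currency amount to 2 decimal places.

Total landed cost: CHF 195375.37

CIF: the seller pays costs through ocean freight and marine insurance to the destination port.
Already in the invoice (seller's account under CIF): inland to port, origin terminal, insurance — exclude.
The CIF price already equals the CIF value: 157573.09
Ad valorem component: 157573.09 × 21.9% = 34508.51
Specific component: 911 × 1.35 = 1229.85
Import duty = 34508.51 + 1229.85 = 35738.36
Buyer bears: destination terminal 241.50 + brokerage 386.50 + delivery 1435.92 + duty 35738.36 = 37802.28
Landed cost = invoice 157573.09 + 37802.28 = 195375.37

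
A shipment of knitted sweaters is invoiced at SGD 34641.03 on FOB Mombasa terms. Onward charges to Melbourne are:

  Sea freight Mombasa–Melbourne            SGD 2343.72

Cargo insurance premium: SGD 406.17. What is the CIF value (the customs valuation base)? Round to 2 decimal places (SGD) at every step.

CIF value: SGD 37390.92

CIF = FOB price + freight + insurance
CIF = 34641.03 + 2343.72 + 406.17 = 37390.92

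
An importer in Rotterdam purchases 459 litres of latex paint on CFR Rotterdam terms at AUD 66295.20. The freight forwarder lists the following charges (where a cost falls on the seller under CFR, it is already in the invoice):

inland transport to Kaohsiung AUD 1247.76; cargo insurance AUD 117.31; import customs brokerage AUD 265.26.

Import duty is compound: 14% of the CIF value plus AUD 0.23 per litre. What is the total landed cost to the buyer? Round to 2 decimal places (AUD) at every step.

CFR: the seller pays costs through ocean freight to the destination port, but not insurance.
Already in the invoice (seller's account under CFR): inland to port — exclude.
CIF value = CFR price + insurance = 66295.20 + 117.31 = 66412.51
Ad valorem component: 66412.51 × 14% = 9297.75
Specific component: 459 × 0.23 = 105.57
Import duty = 9297.75 + 105.57 = 9403.32
Buyer bears: insurance 117.31 + brokerage 265.26 + duty 9403.32 = 9785.89
Landed cost = invoice 66295.20 + 9785.89 = 76081.09

Total landed cost: AUD 76081.09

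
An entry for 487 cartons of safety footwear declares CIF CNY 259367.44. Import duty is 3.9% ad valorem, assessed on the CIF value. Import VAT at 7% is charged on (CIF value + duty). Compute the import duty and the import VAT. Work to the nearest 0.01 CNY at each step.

Import duty = 259367.44 × 3.9% = 10115.33
VAT base = CIF + duty = 259367.44 + 10115.33 = 269482.77
Import VAT = 269482.77 × 7% = 18863.79

Import duty: CNY 10115.33; import VAT: CNY 18863.79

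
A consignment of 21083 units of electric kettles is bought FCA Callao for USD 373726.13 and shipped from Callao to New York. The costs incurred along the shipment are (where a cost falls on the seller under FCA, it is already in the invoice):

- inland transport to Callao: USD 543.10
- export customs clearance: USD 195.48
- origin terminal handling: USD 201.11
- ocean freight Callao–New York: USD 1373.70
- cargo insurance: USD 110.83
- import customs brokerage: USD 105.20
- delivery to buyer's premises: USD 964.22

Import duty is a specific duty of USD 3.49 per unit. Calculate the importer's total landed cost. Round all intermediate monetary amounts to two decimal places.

Total landed cost: USD 450060.86

FCA: the seller delivers export-cleared goods to the carrier; the buyer bears costs from that point.
Already in the invoice (seller's account under FCA): inland to port, export clearance — exclude.
CIF value = FCA price + origin terminal + freight + insurance = 373726.13 + 201.11 + 1373.70 + 110.83 = 375411.77
Import duty = 21083 × 3.49 = 73579.67
Buyer bears: origin terminal 201.11 + freight 1373.70 + insurance 110.83 + brokerage 105.20 + delivery 964.22 + duty 73579.67 = 76334.73
Landed cost = invoice 373726.13 + 76334.73 = 450060.86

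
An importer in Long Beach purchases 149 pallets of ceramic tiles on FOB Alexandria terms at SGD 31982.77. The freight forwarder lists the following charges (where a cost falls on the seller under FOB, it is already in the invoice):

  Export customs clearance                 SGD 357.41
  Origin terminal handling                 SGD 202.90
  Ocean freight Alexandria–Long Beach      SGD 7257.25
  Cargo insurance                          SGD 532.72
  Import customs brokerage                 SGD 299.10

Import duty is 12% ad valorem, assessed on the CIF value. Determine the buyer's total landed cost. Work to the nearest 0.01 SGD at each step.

FOB: the seller bears costs until goods are on board at the origin port; the buyer bears freight, insurance and all costs thereafter.
Already in the invoice (seller's account under FOB): export clearance, origin terminal — exclude.
CIF value = FOB price + freight + insurance = 31982.77 + 7257.25 + 532.72 = 39772.74
Import duty = 39772.74 × 12% = 4772.73
Buyer bears: freight 7257.25 + insurance 532.72 + brokerage 299.10 + duty 4772.73 = 12861.80
Landed cost = invoice 31982.77 + 12861.80 = 44844.57

Total landed cost: SGD 44844.57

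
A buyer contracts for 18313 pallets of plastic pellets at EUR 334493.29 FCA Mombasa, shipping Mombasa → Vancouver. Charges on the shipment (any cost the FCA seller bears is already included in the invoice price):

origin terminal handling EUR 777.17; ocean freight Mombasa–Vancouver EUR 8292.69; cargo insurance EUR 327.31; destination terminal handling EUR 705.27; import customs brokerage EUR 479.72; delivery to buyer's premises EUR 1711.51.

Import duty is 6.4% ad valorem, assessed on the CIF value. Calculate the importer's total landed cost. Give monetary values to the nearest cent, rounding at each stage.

FCA: the seller delivers export-cleared goods to the carrier; the buyer bears costs from that point.
CIF value = FCA price + origin terminal + freight + insurance = 334493.29 + 777.17 + 8292.69 + 327.31 = 343890.46
Import duty = 343890.46 × 6.4% = 22008.99
Buyer bears: origin terminal 777.17 + freight 8292.69 + insurance 327.31 + destination terminal 705.27 + brokerage 479.72 + delivery 1711.51 + duty 22008.99 = 34302.66
Landed cost = invoice 334493.29 + 34302.66 = 368795.95

Total landed cost: EUR 368795.95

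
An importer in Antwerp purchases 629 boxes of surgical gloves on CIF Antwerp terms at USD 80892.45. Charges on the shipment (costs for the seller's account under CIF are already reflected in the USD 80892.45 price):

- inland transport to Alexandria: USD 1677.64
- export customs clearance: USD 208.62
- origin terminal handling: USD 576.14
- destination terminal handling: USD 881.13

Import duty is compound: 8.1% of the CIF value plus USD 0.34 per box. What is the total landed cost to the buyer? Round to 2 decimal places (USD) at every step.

CIF: the seller pays costs through ocean freight and marine insurance to the destination port.
Already in the invoice (seller's account under CIF): inland to port, export clearance, origin terminal — exclude.
The CIF price already equals the CIF value: 80892.45
Ad valorem component: 80892.45 × 8.1% = 6552.29
Specific component: 629 × 0.34 = 213.86
Import duty = 6552.29 + 213.86 = 6766.15
Buyer bears: destination terminal 881.13 + duty 6766.15 = 7647.28
Landed cost = invoice 80892.45 + 7647.28 = 88539.73

Total landed cost: USD 88539.73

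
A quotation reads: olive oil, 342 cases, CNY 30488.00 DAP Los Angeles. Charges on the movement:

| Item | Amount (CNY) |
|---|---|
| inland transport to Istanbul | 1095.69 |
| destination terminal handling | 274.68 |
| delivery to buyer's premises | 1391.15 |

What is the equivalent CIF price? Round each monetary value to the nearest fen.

CIF price: CNY 28822.17

Not relevant to the conversion: inland to port — on the seller under both DAP and CIF; already in the DAP price and stays in the CIF price.
From DAP to CIF, the seller no longer bears: destination terminal, delivery.
CIF price = 30488.00 − 274.68 − 1391.15 = 28822.17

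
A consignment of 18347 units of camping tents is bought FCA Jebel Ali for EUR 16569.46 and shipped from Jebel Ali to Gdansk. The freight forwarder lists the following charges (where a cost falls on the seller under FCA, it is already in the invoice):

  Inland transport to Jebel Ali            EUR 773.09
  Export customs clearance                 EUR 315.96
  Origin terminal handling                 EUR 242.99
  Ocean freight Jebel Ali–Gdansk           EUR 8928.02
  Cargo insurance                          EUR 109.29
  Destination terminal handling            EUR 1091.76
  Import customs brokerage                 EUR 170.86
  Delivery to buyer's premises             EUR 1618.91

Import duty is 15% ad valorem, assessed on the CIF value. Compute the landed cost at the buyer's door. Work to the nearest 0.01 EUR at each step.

FCA: the seller delivers export-cleared goods to the carrier; the buyer bears costs from that point.
Already in the invoice (seller's account under FCA): inland to port, export clearance — exclude.
CIF value = FCA price + origin terminal + freight + insurance = 16569.46 + 242.99 + 8928.02 + 109.29 = 25849.76
Import duty = 25849.76 × 15% = 3877.46
Buyer bears: origin terminal 242.99 + freight 8928.02 + insurance 109.29 + destination terminal 1091.76 + brokerage 170.86 + delivery 1618.91 + duty 3877.46 = 16039.29
Landed cost = invoice 16569.46 + 16039.29 = 32608.75

Total landed cost: EUR 32608.75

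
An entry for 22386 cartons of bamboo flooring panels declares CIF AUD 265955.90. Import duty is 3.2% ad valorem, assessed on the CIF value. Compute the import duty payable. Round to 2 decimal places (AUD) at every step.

Import duty = 265955.90 × 3.2% = 8510.59

Import duty: AUD 8510.59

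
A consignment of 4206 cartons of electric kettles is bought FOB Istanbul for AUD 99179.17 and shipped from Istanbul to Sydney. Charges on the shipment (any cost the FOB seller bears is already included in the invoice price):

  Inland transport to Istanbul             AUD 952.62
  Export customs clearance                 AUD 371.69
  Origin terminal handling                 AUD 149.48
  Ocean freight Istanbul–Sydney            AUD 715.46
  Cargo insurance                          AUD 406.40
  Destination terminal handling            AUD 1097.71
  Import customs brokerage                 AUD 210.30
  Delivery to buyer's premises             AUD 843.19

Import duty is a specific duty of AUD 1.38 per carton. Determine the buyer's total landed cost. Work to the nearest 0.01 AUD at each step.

Total landed cost: AUD 108256.51

FOB: the seller bears costs until goods are on board at the origin port; the buyer bears freight, insurance and all costs thereafter.
Already in the invoice (seller's account under FOB): inland to port, export clearance, origin terminal — exclude.
CIF value = FOB price + freight + insurance = 99179.17 + 715.46 + 406.40 = 100301.03
Import duty = 4206 × 1.38 = 5804.28
Buyer bears: freight 715.46 + insurance 406.40 + destination terminal 1097.71 + brokerage 210.30 + delivery 843.19 + duty 5804.28 = 9077.34
Landed cost = invoice 99179.17 + 9077.34 = 108256.51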